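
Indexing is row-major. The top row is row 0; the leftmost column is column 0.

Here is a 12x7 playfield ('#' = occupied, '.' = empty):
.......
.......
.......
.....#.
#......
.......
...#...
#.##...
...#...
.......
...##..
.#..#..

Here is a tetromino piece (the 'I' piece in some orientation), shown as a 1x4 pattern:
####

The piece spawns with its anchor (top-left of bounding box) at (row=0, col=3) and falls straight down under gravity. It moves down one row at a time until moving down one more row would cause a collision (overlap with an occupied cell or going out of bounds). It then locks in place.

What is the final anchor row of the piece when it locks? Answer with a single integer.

Answer: 2

Derivation:
Spawn at (row=0, col=3). Try each row:
  row 0: fits
  row 1: fits
  row 2: fits
  row 3: blocked -> lock at row 2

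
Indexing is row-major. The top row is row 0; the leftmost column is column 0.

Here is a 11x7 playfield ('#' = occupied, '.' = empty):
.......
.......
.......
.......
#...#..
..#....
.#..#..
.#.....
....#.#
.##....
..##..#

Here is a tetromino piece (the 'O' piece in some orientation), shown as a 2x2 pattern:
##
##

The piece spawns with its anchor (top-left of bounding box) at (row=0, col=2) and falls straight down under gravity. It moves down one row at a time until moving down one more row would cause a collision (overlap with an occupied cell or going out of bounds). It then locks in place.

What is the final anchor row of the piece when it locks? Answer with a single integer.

Spawn at (row=0, col=2). Try each row:
  row 0: fits
  row 1: fits
  row 2: fits
  row 3: fits
  row 4: blocked -> lock at row 3

Answer: 3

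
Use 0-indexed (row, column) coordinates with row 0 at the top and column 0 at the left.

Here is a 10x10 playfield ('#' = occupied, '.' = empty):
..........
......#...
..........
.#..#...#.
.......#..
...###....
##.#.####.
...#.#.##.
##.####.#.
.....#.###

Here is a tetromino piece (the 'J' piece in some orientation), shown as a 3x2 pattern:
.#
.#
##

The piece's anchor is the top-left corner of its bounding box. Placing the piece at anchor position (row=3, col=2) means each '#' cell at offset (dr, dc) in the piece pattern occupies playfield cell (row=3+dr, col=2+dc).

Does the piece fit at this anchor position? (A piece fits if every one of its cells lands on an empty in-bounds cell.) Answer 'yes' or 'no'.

Check each piece cell at anchor (3, 2):
  offset (0,1) -> (3,3): empty -> OK
  offset (1,1) -> (4,3): empty -> OK
  offset (2,0) -> (5,2): empty -> OK
  offset (2,1) -> (5,3): occupied ('#') -> FAIL
All cells valid: no

Answer: no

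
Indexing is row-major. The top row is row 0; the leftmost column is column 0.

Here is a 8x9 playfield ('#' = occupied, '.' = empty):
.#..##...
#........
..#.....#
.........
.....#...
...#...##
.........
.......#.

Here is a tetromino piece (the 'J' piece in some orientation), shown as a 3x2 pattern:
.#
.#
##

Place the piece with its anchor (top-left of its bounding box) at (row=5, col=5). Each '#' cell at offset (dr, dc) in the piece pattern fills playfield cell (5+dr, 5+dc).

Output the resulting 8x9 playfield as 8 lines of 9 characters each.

Answer: .#..##...
#........
..#.....#
.........
.....#...
...#..###
......#..
.....###.

Derivation:
Fill (5+0,5+1) = (5,6)
Fill (5+1,5+1) = (6,6)
Fill (5+2,5+0) = (7,5)
Fill (5+2,5+1) = (7,6)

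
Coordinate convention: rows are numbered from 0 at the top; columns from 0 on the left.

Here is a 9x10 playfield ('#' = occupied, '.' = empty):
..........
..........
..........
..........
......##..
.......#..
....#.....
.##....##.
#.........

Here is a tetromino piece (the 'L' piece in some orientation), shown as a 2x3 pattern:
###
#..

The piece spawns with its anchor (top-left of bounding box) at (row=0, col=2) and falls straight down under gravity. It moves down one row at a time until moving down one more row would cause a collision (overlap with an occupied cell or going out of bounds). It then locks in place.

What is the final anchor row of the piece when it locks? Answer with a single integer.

Spawn at (row=0, col=2). Try each row:
  row 0: fits
  row 1: fits
  row 2: fits
  row 3: fits
  row 4: fits
  row 5: fits
  row 6: blocked -> lock at row 5

Answer: 5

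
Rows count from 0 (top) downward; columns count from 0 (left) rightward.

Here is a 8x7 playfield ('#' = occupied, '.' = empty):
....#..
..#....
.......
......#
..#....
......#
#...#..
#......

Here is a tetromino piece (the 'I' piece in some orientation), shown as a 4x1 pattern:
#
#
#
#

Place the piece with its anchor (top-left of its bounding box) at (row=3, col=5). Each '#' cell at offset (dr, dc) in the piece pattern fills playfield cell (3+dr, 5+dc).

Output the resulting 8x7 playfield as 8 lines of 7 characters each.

Answer: ....#..
..#....
.......
.....##
..#..#.
.....##
#...##.
#......

Derivation:
Fill (3+0,5+0) = (3,5)
Fill (3+1,5+0) = (4,5)
Fill (3+2,5+0) = (5,5)
Fill (3+3,5+0) = (6,5)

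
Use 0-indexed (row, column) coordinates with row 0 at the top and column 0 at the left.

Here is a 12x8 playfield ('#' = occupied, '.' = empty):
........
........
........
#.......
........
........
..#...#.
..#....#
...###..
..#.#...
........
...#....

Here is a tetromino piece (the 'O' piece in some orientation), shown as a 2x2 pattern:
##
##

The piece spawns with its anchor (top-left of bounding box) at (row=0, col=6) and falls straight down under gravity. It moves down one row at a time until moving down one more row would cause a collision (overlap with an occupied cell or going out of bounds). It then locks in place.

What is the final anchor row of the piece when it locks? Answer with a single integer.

Answer: 4

Derivation:
Spawn at (row=0, col=6). Try each row:
  row 0: fits
  row 1: fits
  row 2: fits
  row 3: fits
  row 4: fits
  row 5: blocked -> lock at row 4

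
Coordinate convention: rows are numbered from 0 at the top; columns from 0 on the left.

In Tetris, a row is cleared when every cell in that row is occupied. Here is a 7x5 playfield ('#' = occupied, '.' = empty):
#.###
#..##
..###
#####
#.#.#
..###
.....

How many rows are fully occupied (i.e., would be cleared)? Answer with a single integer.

Answer: 1

Derivation:
Check each row:
  row 0: 1 empty cell -> not full
  row 1: 2 empty cells -> not full
  row 2: 2 empty cells -> not full
  row 3: 0 empty cells -> FULL (clear)
  row 4: 2 empty cells -> not full
  row 5: 2 empty cells -> not full
  row 6: 5 empty cells -> not full
Total rows cleared: 1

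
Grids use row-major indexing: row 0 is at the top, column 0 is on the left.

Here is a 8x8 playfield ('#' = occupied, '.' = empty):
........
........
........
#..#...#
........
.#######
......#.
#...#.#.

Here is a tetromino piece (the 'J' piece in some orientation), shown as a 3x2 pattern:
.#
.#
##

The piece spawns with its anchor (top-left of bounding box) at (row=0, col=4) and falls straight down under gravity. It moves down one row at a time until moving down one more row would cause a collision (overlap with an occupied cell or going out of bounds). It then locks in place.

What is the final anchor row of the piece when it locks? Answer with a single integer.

Answer: 2

Derivation:
Spawn at (row=0, col=4). Try each row:
  row 0: fits
  row 1: fits
  row 2: fits
  row 3: blocked -> lock at row 2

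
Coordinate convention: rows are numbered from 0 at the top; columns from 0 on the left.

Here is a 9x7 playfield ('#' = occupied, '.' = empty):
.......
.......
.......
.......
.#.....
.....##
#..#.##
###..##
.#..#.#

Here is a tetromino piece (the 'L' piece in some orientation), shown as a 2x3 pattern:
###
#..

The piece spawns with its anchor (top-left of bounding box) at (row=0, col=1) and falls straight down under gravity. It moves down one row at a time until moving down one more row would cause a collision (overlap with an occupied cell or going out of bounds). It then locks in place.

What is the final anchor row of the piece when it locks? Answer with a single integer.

Spawn at (row=0, col=1). Try each row:
  row 0: fits
  row 1: fits
  row 2: fits
  row 3: blocked -> lock at row 2

Answer: 2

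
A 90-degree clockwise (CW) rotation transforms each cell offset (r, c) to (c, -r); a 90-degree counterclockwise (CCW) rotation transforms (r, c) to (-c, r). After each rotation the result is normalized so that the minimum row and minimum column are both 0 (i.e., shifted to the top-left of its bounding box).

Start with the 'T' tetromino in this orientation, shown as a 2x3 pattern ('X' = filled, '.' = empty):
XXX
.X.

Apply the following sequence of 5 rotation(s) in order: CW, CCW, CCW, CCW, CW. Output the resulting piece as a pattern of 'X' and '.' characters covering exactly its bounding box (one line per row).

Start:
XXX
.X.
After rotation 1 (CW):
.X
XX
.X
After rotation 2 (CCW):
XXX
.X.
After rotation 3 (CCW):
X.
XX
X.
After rotation 4 (CCW):
.X.
XXX
After rotation 5 (CW):
X.
XX
X.

Answer: X.
XX
X.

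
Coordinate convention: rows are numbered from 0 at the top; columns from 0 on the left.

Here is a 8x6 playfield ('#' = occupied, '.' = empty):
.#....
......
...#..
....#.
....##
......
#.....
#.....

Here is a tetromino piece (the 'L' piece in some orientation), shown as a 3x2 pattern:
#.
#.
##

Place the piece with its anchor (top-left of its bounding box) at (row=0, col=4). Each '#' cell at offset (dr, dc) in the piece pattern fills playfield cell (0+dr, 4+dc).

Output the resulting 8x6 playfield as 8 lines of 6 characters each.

Fill (0+0,4+0) = (0,4)
Fill (0+1,4+0) = (1,4)
Fill (0+2,4+0) = (2,4)
Fill (0+2,4+1) = (2,5)

Answer: .#..#.
....#.
...###
....#.
....##
......
#.....
#.....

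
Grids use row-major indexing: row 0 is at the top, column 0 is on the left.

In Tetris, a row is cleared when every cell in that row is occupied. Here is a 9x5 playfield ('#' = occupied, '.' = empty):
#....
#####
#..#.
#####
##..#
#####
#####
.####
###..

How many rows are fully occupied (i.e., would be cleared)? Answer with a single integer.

Answer: 4

Derivation:
Check each row:
  row 0: 4 empty cells -> not full
  row 1: 0 empty cells -> FULL (clear)
  row 2: 3 empty cells -> not full
  row 3: 0 empty cells -> FULL (clear)
  row 4: 2 empty cells -> not full
  row 5: 0 empty cells -> FULL (clear)
  row 6: 0 empty cells -> FULL (clear)
  row 7: 1 empty cell -> not full
  row 8: 2 empty cells -> not full
Total rows cleared: 4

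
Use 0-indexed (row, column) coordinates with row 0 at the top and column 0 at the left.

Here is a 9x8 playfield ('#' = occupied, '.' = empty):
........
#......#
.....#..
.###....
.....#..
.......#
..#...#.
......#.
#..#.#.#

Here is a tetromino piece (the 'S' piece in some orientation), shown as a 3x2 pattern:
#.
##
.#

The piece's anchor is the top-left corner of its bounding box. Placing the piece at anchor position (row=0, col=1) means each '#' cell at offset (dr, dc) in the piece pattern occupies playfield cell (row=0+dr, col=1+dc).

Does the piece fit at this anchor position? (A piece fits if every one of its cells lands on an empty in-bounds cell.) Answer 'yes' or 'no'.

Check each piece cell at anchor (0, 1):
  offset (0,0) -> (0,1): empty -> OK
  offset (1,0) -> (1,1): empty -> OK
  offset (1,1) -> (1,2): empty -> OK
  offset (2,1) -> (2,2): empty -> OK
All cells valid: yes

Answer: yes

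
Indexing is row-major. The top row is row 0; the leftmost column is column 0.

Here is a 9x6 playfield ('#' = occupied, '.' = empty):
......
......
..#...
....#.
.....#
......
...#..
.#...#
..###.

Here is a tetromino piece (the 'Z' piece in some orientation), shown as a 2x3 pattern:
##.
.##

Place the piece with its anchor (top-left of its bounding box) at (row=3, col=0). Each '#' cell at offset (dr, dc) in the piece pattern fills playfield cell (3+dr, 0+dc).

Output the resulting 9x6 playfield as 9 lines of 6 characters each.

Fill (3+0,0+0) = (3,0)
Fill (3+0,0+1) = (3,1)
Fill (3+1,0+1) = (4,1)
Fill (3+1,0+2) = (4,2)

Answer: ......
......
..#...
##..#.
.##..#
......
...#..
.#...#
..###.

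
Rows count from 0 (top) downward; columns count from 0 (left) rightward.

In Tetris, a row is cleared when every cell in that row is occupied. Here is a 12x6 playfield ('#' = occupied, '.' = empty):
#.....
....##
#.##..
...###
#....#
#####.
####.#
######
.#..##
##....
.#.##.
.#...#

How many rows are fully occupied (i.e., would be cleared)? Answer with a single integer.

Check each row:
  row 0: 5 empty cells -> not full
  row 1: 4 empty cells -> not full
  row 2: 3 empty cells -> not full
  row 3: 3 empty cells -> not full
  row 4: 4 empty cells -> not full
  row 5: 1 empty cell -> not full
  row 6: 1 empty cell -> not full
  row 7: 0 empty cells -> FULL (clear)
  row 8: 3 empty cells -> not full
  row 9: 4 empty cells -> not full
  row 10: 3 empty cells -> not full
  row 11: 4 empty cells -> not full
Total rows cleared: 1

Answer: 1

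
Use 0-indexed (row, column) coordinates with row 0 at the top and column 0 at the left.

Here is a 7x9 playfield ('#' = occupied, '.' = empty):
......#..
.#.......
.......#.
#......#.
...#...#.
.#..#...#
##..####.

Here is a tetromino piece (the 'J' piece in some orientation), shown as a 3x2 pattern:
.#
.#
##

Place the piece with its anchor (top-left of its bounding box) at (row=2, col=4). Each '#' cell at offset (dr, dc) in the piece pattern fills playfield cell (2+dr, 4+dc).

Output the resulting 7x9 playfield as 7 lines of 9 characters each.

Answer: ......#..
.#.......
.....#.#.
#....#.#.
...###.#.
.#..#...#
##..####.

Derivation:
Fill (2+0,4+1) = (2,5)
Fill (2+1,4+1) = (3,5)
Fill (2+2,4+0) = (4,4)
Fill (2+2,4+1) = (4,5)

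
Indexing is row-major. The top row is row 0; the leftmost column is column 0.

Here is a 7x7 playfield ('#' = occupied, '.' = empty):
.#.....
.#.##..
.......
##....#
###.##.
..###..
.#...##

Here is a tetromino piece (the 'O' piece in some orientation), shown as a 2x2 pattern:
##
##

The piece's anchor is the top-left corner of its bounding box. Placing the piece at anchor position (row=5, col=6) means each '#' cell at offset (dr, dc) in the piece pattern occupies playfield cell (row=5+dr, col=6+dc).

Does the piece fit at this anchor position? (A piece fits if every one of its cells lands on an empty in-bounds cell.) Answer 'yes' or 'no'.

Answer: no

Derivation:
Check each piece cell at anchor (5, 6):
  offset (0,0) -> (5,6): empty -> OK
  offset (0,1) -> (5,7): out of bounds -> FAIL
  offset (1,0) -> (6,6): occupied ('#') -> FAIL
  offset (1,1) -> (6,7): out of bounds -> FAIL
All cells valid: no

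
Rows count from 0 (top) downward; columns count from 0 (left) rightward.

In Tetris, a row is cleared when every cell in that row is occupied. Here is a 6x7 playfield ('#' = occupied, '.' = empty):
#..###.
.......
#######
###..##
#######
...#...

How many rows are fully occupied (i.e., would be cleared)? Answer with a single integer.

Answer: 2

Derivation:
Check each row:
  row 0: 3 empty cells -> not full
  row 1: 7 empty cells -> not full
  row 2: 0 empty cells -> FULL (clear)
  row 3: 2 empty cells -> not full
  row 4: 0 empty cells -> FULL (clear)
  row 5: 6 empty cells -> not full
Total rows cleared: 2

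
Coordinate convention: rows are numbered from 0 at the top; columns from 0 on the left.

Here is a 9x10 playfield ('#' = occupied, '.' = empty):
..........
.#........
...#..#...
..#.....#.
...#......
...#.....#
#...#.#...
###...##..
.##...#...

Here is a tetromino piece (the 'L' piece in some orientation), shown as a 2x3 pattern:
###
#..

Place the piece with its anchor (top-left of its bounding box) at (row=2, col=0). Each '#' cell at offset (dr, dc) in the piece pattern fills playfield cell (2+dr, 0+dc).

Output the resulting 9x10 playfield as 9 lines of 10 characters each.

Fill (2+0,0+0) = (2,0)
Fill (2+0,0+1) = (2,1)
Fill (2+0,0+2) = (2,2)
Fill (2+1,0+0) = (3,0)

Answer: ..........
.#........
####..#...
#.#.....#.
...#......
...#.....#
#...#.#...
###...##..
.##...#...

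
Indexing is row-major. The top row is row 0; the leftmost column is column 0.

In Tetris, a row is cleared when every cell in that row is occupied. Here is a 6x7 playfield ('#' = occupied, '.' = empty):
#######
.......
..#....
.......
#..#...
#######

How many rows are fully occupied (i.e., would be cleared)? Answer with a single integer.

Answer: 2

Derivation:
Check each row:
  row 0: 0 empty cells -> FULL (clear)
  row 1: 7 empty cells -> not full
  row 2: 6 empty cells -> not full
  row 3: 7 empty cells -> not full
  row 4: 5 empty cells -> not full
  row 5: 0 empty cells -> FULL (clear)
Total rows cleared: 2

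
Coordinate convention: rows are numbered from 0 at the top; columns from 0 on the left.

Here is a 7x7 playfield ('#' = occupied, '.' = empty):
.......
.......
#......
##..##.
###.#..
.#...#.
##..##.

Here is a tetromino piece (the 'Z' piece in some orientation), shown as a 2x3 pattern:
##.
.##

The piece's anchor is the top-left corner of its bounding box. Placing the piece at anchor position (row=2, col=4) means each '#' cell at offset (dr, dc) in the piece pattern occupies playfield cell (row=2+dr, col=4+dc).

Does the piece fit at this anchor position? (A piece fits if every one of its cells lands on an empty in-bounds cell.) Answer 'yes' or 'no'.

Check each piece cell at anchor (2, 4):
  offset (0,0) -> (2,4): empty -> OK
  offset (0,1) -> (2,5): empty -> OK
  offset (1,1) -> (3,5): occupied ('#') -> FAIL
  offset (1,2) -> (3,6): empty -> OK
All cells valid: no

Answer: no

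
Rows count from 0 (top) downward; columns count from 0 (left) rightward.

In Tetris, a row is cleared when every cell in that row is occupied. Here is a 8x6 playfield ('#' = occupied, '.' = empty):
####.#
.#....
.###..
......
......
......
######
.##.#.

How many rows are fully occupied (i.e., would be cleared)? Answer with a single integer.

Answer: 1

Derivation:
Check each row:
  row 0: 1 empty cell -> not full
  row 1: 5 empty cells -> not full
  row 2: 3 empty cells -> not full
  row 3: 6 empty cells -> not full
  row 4: 6 empty cells -> not full
  row 5: 6 empty cells -> not full
  row 6: 0 empty cells -> FULL (clear)
  row 7: 3 empty cells -> not full
Total rows cleared: 1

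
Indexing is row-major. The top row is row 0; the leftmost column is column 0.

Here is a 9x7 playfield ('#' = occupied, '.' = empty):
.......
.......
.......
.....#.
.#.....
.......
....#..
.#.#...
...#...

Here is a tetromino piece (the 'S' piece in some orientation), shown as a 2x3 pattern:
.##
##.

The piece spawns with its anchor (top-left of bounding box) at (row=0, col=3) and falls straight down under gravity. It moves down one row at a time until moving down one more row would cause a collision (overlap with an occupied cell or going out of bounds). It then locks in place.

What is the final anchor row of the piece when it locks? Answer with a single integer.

Spawn at (row=0, col=3). Try each row:
  row 0: fits
  row 1: fits
  row 2: fits
  row 3: blocked -> lock at row 2

Answer: 2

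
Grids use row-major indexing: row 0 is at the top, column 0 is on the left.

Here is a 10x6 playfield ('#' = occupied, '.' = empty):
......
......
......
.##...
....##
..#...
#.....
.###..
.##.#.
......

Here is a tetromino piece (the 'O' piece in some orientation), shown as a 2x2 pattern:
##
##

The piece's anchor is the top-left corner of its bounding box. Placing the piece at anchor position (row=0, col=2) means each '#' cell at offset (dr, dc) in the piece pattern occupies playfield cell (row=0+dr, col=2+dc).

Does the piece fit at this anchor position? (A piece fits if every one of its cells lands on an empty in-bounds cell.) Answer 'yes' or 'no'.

Answer: yes

Derivation:
Check each piece cell at anchor (0, 2):
  offset (0,0) -> (0,2): empty -> OK
  offset (0,1) -> (0,3): empty -> OK
  offset (1,0) -> (1,2): empty -> OK
  offset (1,1) -> (1,3): empty -> OK
All cells valid: yes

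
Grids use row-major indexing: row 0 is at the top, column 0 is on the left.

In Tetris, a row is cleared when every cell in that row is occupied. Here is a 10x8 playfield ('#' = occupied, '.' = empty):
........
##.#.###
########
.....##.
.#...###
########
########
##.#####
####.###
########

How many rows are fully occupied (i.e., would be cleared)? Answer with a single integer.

Answer: 4

Derivation:
Check each row:
  row 0: 8 empty cells -> not full
  row 1: 2 empty cells -> not full
  row 2: 0 empty cells -> FULL (clear)
  row 3: 6 empty cells -> not full
  row 4: 4 empty cells -> not full
  row 5: 0 empty cells -> FULL (clear)
  row 6: 0 empty cells -> FULL (clear)
  row 7: 1 empty cell -> not full
  row 8: 1 empty cell -> not full
  row 9: 0 empty cells -> FULL (clear)
Total rows cleared: 4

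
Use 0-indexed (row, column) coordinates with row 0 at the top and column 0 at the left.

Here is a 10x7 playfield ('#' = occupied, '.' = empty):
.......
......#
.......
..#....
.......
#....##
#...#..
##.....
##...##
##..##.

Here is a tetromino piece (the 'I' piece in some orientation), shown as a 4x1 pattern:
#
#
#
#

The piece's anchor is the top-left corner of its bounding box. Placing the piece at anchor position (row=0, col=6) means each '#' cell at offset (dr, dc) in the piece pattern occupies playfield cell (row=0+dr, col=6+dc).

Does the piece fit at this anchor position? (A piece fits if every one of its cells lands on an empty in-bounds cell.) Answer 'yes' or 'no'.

Answer: no

Derivation:
Check each piece cell at anchor (0, 6):
  offset (0,0) -> (0,6): empty -> OK
  offset (1,0) -> (1,6): occupied ('#') -> FAIL
  offset (2,0) -> (2,6): empty -> OK
  offset (3,0) -> (3,6): empty -> OK
All cells valid: no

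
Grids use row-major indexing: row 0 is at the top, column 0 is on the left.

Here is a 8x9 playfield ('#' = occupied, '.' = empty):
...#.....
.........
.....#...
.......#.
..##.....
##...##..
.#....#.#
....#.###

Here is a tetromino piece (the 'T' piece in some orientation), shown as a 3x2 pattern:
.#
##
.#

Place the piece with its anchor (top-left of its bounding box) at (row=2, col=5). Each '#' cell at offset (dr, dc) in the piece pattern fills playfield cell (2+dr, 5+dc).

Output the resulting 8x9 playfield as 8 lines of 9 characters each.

Fill (2+0,5+1) = (2,6)
Fill (2+1,5+0) = (3,5)
Fill (2+1,5+1) = (3,6)
Fill (2+2,5+1) = (4,6)

Answer: ...#.....
.........
.....##..
.....###.
..##..#..
##...##..
.#....#.#
....#.###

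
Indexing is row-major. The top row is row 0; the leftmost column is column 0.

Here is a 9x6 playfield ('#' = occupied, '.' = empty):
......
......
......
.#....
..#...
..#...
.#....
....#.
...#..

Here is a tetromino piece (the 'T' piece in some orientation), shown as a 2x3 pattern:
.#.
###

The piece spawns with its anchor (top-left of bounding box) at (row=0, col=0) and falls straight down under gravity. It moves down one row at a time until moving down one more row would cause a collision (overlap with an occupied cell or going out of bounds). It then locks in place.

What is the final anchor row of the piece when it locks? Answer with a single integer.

Answer: 1

Derivation:
Spawn at (row=0, col=0). Try each row:
  row 0: fits
  row 1: fits
  row 2: blocked -> lock at row 1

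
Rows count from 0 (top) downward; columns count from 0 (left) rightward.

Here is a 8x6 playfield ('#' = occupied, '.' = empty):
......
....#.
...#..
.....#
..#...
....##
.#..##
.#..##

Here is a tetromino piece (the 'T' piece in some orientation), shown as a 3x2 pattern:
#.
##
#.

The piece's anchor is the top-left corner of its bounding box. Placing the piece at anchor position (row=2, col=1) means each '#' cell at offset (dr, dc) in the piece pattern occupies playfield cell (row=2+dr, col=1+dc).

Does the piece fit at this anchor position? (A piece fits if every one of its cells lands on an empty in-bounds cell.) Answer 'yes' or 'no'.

Answer: yes

Derivation:
Check each piece cell at anchor (2, 1):
  offset (0,0) -> (2,1): empty -> OK
  offset (1,0) -> (3,1): empty -> OK
  offset (1,1) -> (3,2): empty -> OK
  offset (2,0) -> (4,1): empty -> OK
All cells valid: yes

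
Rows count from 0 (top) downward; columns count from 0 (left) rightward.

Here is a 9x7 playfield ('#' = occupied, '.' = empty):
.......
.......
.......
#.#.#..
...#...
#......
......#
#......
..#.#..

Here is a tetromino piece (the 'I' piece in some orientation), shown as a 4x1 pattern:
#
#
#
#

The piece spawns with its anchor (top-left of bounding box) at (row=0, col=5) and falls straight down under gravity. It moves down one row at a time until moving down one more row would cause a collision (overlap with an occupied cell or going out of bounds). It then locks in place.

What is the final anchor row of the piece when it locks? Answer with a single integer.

Answer: 5

Derivation:
Spawn at (row=0, col=5). Try each row:
  row 0: fits
  row 1: fits
  row 2: fits
  row 3: fits
  row 4: fits
  row 5: fits
  row 6: blocked -> lock at row 5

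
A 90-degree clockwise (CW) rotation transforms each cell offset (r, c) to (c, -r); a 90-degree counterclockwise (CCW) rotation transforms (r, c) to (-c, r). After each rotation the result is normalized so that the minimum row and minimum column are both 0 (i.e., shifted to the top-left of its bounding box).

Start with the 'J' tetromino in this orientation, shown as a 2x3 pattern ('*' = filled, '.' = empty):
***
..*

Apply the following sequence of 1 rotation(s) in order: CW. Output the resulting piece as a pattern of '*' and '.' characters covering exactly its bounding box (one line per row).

Answer: .*
.*
**

Derivation:
Start:
***
..*
After rotation 1 (CW):
.*
.*
**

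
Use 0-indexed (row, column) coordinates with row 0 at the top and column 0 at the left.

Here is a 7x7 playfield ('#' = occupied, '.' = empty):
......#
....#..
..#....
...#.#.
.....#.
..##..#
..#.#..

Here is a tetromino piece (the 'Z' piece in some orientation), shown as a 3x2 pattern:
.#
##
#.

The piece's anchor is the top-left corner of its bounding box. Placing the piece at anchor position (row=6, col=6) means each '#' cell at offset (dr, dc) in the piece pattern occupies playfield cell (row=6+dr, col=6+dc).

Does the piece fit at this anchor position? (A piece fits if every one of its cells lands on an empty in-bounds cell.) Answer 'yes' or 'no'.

Check each piece cell at anchor (6, 6):
  offset (0,1) -> (6,7): out of bounds -> FAIL
  offset (1,0) -> (7,6): out of bounds -> FAIL
  offset (1,1) -> (7,7): out of bounds -> FAIL
  offset (2,0) -> (8,6): out of bounds -> FAIL
All cells valid: no

Answer: no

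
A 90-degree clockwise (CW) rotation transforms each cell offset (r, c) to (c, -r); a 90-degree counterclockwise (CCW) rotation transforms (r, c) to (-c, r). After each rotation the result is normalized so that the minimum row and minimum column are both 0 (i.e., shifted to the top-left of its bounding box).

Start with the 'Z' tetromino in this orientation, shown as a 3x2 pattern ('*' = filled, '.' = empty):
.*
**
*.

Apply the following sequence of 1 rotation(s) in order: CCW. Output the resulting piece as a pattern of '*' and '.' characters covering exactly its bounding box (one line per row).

Start:
.*
**
*.
After rotation 1 (CCW):
**.
.**

Answer: **.
.**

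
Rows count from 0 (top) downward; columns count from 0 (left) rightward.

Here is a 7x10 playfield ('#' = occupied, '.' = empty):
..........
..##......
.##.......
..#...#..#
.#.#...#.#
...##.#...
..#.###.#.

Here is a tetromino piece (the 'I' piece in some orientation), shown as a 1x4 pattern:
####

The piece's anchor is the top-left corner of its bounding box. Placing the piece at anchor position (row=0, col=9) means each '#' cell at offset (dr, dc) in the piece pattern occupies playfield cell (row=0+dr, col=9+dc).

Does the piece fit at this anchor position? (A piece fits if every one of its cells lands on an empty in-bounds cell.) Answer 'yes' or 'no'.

Check each piece cell at anchor (0, 9):
  offset (0,0) -> (0,9): empty -> OK
  offset (0,1) -> (0,10): out of bounds -> FAIL
  offset (0,2) -> (0,11): out of bounds -> FAIL
  offset (0,3) -> (0,12): out of bounds -> FAIL
All cells valid: no

Answer: no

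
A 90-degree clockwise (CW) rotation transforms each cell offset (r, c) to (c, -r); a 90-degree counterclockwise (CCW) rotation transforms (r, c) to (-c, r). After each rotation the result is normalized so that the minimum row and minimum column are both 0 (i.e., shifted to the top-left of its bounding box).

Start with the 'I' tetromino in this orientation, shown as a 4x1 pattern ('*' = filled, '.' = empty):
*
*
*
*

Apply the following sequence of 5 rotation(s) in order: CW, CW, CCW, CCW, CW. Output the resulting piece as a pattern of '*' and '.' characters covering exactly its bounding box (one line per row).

Start:
*
*
*
*
After rotation 1 (CW):
****
After rotation 2 (CW):
*
*
*
*
After rotation 3 (CCW):
****
After rotation 4 (CCW):
*
*
*
*
After rotation 5 (CW):
****

Answer: ****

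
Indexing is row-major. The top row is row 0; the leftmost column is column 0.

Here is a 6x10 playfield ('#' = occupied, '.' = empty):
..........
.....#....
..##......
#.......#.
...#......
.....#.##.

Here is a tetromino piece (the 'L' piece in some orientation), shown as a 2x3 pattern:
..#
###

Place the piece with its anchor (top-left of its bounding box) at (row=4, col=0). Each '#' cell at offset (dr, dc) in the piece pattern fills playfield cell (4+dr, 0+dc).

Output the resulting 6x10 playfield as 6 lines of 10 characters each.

Fill (4+0,0+2) = (4,2)
Fill (4+1,0+0) = (5,0)
Fill (4+1,0+1) = (5,1)
Fill (4+1,0+2) = (5,2)

Answer: ..........
.....#....
..##......
#.......#.
..##......
###..#.##.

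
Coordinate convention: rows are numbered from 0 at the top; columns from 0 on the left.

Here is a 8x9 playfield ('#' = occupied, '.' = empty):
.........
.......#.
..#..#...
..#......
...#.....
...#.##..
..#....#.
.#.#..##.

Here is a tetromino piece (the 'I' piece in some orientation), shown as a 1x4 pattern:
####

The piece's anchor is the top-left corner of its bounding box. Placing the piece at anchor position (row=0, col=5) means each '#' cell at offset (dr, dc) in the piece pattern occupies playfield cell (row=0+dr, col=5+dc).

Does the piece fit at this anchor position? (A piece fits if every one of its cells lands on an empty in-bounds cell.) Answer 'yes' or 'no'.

Check each piece cell at anchor (0, 5):
  offset (0,0) -> (0,5): empty -> OK
  offset (0,1) -> (0,6): empty -> OK
  offset (0,2) -> (0,7): empty -> OK
  offset (0,3) -> (0,8): empty -> OK
All cells valid: yes

Answer: yes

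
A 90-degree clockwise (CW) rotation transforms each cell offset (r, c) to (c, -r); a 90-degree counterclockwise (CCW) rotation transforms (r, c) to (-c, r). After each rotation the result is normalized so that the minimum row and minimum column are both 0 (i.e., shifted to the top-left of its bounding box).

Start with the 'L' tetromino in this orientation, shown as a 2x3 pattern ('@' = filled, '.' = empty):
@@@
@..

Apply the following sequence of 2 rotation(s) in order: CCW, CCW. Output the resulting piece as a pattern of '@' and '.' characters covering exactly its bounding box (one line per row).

Answer: ..@
@@@

Derivation:
Start:
@@@
@..
After rotation 1 (CCW):
@.
@.
@@
After rotation 2 (CCW):
..@
@@@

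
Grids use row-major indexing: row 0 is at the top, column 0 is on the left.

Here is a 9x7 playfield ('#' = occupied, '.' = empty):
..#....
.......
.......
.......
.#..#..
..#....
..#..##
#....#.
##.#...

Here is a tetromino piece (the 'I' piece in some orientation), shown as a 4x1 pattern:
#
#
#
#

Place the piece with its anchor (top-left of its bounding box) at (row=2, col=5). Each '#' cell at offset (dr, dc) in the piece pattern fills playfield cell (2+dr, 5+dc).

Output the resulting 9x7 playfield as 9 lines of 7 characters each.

Answer: ..#....
.......
.....#.
.....#.
.#..##.
..#..#.
..#..##
#....#.
##.#...

Derivation:
Fill (2+0,5+0) = (2,5)
Fill (2+1,5+0) = (3,5)
Fill (2+2,5+0) = (4,5)
Fill (2+3,5+0) = (5,5)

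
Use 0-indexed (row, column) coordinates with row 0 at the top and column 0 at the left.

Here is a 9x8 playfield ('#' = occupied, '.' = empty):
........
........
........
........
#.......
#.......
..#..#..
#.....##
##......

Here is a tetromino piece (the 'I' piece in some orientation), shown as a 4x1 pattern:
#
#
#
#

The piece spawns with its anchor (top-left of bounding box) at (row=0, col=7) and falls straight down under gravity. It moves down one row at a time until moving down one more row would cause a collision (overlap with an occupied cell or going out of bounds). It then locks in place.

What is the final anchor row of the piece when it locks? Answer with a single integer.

Answer: 3

Derivation:
Spawn at (row=0, col=7). Try each row:
  row 0: fits
  row 1: fits
  row 2: fits
  row 3: fits
  row 4: blocked -> lock at row 3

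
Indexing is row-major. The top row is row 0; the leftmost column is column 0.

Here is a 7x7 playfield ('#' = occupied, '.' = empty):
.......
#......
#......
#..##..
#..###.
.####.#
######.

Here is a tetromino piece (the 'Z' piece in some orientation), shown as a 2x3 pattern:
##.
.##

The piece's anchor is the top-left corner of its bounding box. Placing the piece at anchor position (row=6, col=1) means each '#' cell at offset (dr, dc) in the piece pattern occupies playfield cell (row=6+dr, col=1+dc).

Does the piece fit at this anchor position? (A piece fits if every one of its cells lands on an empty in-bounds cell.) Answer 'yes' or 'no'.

Check each piece cell at anchor (6, 1):
  offset (0,0) -> (6,1): occupied ('#') -> FAIL
  offset (0,1) -> (6,2): occupied ('#') -> FAIL
  offset (1,1) -> (7,2): out of bounds -> FAIL
  offset (1,2) -> (7,3): out of bounds -> FAIL
All cells valid: no

Answer: no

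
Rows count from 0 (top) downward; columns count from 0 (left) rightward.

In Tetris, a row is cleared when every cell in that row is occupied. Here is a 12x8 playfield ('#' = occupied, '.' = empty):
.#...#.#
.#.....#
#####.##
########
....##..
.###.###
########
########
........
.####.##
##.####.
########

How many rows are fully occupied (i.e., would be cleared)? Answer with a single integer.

Check each row:
  row 0: 5 empty cells -> not full
  row 1: 6 empty cells -> not full
  row 2: 1 empty cell -> not full
  row 3: 0 empty cells -> FULL (clear)
  row 4: 6 empty cells -> not full
  row 5: 2 empty cells -> not full
  row 6: 0 empty cells -> FULL (clear)
  row 7: 0 empty cells -> FULL (clear)
  row 8: 8 empty cells -> not full
  row 9: 2 empty cells -> not full
  row 10: 2 empty cells -> not full
  row 11: 0 empty cells -> FULL (clear)
Total rows cleared: 4

Answer: 4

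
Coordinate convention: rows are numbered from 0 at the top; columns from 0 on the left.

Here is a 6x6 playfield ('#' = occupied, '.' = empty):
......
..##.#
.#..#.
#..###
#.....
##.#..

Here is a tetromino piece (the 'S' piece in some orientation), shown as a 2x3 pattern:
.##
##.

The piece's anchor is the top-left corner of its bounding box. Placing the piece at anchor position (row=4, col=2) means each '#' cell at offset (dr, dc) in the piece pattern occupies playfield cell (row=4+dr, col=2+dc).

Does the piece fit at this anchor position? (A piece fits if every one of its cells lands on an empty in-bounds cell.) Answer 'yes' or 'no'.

Answer: no

Derivation:
Check each piece cell at anchor (4, 2):
  offset (0,1) -> (4,3): empty -> OK
  offset (0,2) -> (4,4): empty -> OK
  offset (1,0) -> (5,2): empty -> OK
  offset (1,1) -> (5,3): occupied ('#') -> FAIL
All cells valid: no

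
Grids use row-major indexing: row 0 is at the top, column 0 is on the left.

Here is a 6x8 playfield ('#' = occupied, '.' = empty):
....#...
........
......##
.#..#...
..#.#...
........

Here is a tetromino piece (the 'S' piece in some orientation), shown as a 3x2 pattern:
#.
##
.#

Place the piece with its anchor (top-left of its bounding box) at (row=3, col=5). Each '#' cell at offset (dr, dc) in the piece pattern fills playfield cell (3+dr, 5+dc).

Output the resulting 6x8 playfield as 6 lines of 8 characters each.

Fill (3+0,5+0) = (3,5)
Fill (3+1,5+0) = (4,5)
Fill (3+1,5+1) = (4,6)
Fill (3+2,5+1) = (5,6)

Answer: ....#...
........
......##
.#..##..
..#.###.
......#.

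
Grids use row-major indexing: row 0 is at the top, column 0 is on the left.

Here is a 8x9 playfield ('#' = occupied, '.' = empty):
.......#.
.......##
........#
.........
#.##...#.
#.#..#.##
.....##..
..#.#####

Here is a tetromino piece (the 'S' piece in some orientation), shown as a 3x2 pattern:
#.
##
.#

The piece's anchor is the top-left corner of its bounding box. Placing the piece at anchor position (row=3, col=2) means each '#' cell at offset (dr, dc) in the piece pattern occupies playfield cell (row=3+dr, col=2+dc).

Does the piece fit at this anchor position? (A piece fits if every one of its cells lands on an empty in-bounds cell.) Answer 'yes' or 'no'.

Answer: no

Derivation:
Check each piece cell at anchor (3, 2):
  offset (0,0) -> (3,2): empty -> OK
  offset (1,0) -> (4,2): occupied ('#') -> FAIL
  offset (1,1) -> (4,3): occupied ('#') -> FAIL
  offset (2,1) -> (5,3): empty -> OK
All cells valid: no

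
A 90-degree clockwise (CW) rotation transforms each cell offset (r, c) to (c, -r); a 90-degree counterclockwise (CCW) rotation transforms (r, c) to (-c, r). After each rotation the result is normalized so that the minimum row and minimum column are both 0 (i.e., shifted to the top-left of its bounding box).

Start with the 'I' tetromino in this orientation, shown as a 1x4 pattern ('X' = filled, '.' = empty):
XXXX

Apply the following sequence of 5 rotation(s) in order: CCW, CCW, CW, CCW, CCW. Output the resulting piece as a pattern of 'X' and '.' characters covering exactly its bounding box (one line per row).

Start:
XXXX
After rotation 1 (CCW):
X
X
X
X
After rotation 2 (CCW):
XXXX
After rotation 3 (CW):
X
X
X
X
After rotation 4 (CCW):
XXXX
After rotation 5 (CCW):
X
X
X
X

Answer: X
X
X
X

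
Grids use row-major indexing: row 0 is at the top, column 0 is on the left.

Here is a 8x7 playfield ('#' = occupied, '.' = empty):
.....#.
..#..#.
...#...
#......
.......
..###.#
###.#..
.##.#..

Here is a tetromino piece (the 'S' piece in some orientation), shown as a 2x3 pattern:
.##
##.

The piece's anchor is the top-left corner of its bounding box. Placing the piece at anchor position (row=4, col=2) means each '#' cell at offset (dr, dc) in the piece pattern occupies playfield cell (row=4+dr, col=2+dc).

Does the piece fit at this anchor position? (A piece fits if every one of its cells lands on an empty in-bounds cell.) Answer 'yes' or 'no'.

Check each piece cell at anchor (4, 2):
  offset (0,1) -> (4,3): empty -> OK
  offset (0,2) -> (4,4): empty -> OK
  offset (1,0) -> (5,2): occupied ('#') -> FAIL
  offset (1,1) -> (5,3): occupied ('#') -> FAIL
All cells valid: no

Answer: no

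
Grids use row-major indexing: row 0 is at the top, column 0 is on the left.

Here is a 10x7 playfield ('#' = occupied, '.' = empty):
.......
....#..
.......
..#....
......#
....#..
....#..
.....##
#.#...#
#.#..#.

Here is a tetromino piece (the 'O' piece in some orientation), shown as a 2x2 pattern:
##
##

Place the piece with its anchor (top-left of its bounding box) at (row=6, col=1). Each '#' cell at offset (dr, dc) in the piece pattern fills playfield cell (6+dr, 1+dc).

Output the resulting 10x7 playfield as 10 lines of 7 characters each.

Answer: .......
....#..
.......
..#....
......#
....#..
.##.#..
.##..##
#.#...#
#.#..#.

Derivation:
Fill (6+0,1+0) = (6,1)
Fill (6+0,1+1) = (6,2)
Fill (6+1,1+0) = (7,1)
Fill (6+1,1+1) = (7,2)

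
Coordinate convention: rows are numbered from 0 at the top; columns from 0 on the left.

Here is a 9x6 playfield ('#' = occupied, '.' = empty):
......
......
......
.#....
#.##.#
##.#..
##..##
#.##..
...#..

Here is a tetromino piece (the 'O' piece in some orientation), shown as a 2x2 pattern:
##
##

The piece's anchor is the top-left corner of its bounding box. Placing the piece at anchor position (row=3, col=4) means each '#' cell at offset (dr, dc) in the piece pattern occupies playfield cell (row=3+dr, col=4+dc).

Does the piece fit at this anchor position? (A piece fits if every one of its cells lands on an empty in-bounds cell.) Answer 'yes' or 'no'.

Check each piece cell at anchor (3, 4):
  offset (0,0) -> (3,4): empty -> OK
  offset (0,1) -> (3,5): empty -> OK
  offset (1,0) -> (4,4): empty -> OK
  offset (1,1) -> (4,5): occupied ('#') -> FAIL
All cells valid: no

Answer: no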